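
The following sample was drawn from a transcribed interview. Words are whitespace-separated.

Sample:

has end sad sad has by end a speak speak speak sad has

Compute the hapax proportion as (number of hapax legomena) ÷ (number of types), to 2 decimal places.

Frequencies: has:3, sad:3, speak:3, end:2, by:1, a:1
Hapax count = 2; type count = 6.
Ratio = 2 / 6 = 0.33

0.33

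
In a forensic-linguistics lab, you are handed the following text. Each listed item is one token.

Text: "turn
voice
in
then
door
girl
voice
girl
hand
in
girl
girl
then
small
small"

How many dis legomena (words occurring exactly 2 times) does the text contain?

4

Frequencies: girl:4, voice:2, in:2, then:2, small:2, turn:1, door:1, hand:1
Words with frequency 2: in, small, then, voice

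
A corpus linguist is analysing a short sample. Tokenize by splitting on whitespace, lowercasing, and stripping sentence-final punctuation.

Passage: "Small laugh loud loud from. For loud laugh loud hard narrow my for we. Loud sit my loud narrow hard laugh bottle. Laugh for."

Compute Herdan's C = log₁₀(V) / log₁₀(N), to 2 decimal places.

N = 24, V = 11.
log₁₀(V) = 1.041393, log₁₀(N) = 1.380211
C = 1.041393 / 1.380211 = 0.75

0.75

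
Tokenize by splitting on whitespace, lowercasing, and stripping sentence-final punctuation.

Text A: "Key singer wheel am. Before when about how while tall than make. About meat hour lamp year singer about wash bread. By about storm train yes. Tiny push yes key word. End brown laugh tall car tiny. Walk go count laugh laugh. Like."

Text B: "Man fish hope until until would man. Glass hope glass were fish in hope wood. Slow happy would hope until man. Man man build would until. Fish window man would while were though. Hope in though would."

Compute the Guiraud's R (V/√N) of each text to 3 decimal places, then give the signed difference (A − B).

A: V=33, N=43, R=5.032
B: V=15, N=37, R=2.466
Difference = 5.032 − 2.466 = 2.566

2.566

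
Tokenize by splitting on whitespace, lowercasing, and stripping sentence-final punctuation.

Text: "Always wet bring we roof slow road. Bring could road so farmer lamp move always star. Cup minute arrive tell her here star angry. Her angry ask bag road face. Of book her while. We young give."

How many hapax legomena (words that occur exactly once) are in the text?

Frequencies: road:3, her:3, always:2, bring:2, we:2, star:2, angry:2, wet:1, roof:1, slow:1, could:1, so:1, farmer:1, lamp:1, move:1, cup:1, minute:1, arrive:1, tell:1, here:1, … (8 more, each freq 1)
Hapax (freq=1): arrive, ask, bag, book, could, cup, face, farmer, give, here, lamp, minute, move, of, roof, slow, so, tell, wet, while, young

21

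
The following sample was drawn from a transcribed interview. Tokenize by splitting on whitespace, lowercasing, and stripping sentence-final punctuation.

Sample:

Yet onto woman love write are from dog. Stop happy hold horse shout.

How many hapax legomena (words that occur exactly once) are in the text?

Frequencies: yet:1, onto:1, woman:1, love:1, write:1, are:1, from:1, dog:1, stop:1, happy:1, hold:1, horse:1, shout:1
Hapax (freq=1): are, dog, from, happy, hold, horse, love, onto, shout, stop, woman, write, yet

13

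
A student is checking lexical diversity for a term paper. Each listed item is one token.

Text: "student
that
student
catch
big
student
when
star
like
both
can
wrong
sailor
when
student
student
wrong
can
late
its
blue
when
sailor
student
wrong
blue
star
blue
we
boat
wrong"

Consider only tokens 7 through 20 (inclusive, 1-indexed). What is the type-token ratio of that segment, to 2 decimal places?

0.71

Segment tokens 7–20: when, star, like, both, can, wrong, sailor, when, student, student, wrong, can, late, its
Segment N = 14, segment V = 10.
TTR = 10 / 14 = 0.71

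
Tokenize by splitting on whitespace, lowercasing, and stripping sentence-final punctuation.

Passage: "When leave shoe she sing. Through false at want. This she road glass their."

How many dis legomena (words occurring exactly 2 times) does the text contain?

1

Frequencies: she:2, when:1, leave:1, shoe:1, sing:1, through:1, false:1, at:1, want:1, this:1, road:1, glass:1, their:1
Words with frequency 2: she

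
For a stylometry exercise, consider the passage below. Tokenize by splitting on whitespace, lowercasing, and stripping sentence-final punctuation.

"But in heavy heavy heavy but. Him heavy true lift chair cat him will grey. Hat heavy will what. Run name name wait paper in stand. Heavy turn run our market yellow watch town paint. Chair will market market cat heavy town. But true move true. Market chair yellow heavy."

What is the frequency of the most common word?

8

Frequencies: heavy:8, market:4, but:3, true:3, chair:3, will:3, in:2, him:2, cat:2, run:2, name:2, yellow:2, town:2, lift:1, grey:1, hat:1, what:1, wait:1, paper:1, stand:1, … (5 more, each freq 1)
Most common: 'heavy' with frequency 8.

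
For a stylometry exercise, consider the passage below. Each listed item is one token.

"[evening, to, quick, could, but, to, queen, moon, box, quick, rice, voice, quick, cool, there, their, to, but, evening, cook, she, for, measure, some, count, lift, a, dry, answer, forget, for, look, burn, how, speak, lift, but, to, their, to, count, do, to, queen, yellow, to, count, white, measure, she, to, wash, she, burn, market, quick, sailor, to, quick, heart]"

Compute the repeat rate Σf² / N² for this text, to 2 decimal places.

0.05

Frequencies: to:9, quick:5, but:3, she:3, count:3, evening:2, queen:2, their:2, for:2, measure:2, lift:2, burn:2, could:1, moon:1, box:1, rice:1, voice:1, cool:1, there:1, cook:1, … (15 more, each freq 1)
Σf² = 184; N² = 3600
Repeat rate = 184 / 3600 = 0.05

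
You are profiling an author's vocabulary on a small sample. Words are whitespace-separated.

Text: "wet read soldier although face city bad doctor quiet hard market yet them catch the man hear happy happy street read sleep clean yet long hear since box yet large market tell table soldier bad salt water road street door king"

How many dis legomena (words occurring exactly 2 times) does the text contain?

Frequencies: yet:3, read:2, soldier:2, bad:2, market:2, hear:2, happy:2, street:2, wet:1, although:1, face:1, city:1, doctor:1, quiet:1, hard:1, them:1, catch:1, the:1, man:1, sleep:1, … (12 more, each freq 1)
Words with frequency 2: bad, happy, hear, market, read, soldier, street

7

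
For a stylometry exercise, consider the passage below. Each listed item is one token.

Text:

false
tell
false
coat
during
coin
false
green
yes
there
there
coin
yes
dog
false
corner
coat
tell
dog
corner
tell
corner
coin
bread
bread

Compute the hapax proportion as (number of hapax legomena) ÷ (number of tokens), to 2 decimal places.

0.08

Frequencies: false:4, tell:3, coin:3, corner:3, coat:2, yes:2, there:2, dog:2, bread:2, during:1, green:1
Hapax count = 2; token count = 25.
Ratio = 2 / 25 = 0.08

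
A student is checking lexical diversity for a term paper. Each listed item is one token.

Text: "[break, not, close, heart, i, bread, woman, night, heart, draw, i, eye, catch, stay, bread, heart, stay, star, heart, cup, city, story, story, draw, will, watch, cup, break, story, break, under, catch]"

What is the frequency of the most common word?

4

Frequencies: heart:4, break:3, story:3, i:2, bread:2, draw:2, catch:2, stay:2, cup:2, not:1, close:1, woman:1, night:1, eye:1, star:1, city:1, will:1, watch:1, under:1
Most common: 'heart' with frequency 4.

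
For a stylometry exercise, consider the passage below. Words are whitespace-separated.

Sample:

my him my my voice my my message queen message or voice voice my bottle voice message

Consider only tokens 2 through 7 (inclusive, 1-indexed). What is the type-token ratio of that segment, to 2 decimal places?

0.50

Segment tokens 2–7: him, my, my, voice, my, my
Segment N = 6, segment V = 3.
TTR = 3 / 6 = 0.50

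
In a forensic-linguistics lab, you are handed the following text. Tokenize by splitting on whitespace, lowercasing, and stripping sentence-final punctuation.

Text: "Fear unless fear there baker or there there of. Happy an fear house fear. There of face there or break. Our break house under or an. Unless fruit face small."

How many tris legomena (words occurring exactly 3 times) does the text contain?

Frequencies: there:5, fear:4, or:3, unless:2, of:2, an:2, house:2, face:2, break:2, baker:1, happy:1, our:1, under:1, fruit:1, small:1
Words with frequency 3: or

1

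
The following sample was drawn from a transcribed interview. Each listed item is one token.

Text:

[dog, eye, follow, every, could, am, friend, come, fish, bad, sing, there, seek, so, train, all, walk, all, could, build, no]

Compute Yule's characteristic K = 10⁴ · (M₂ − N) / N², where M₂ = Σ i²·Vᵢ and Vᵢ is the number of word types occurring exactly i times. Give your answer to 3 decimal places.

Frequencies: could:2, all:2, dog:1, eye:1, follow:1, every:1, am:1, friend:1, come:1, fish:1, bad:1, sing:1, there:1, seek:1, so:1, train:1, walk:1, build:1, no:1
N = 21. Frequency spectrum: V_1=17, V_2=2
M₂ = 1²·17 + 2²·2 = 25
K = 10000 × (25 − 21) / 21² = 90.703

90.703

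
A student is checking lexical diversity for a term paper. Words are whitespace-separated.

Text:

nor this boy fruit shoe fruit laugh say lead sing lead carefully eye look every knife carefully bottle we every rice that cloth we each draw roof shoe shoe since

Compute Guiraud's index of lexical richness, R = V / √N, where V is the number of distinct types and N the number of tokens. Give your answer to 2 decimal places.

4.20

N = 30, V = 23.
√N = 5.477226
R = 23 / 5.477226 = 4.20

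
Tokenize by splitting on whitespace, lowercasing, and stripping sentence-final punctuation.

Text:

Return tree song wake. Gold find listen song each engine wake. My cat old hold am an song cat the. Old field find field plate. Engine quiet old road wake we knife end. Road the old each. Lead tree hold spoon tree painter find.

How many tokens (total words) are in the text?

44

Tokens: return, tree, song, wake, gold, find, listen, song, each, engine, wake, my, cat, old, hold, am, an, song, cat, the, old, field, find, field, plate, engine, quiet, old, road, wake, we, knife, end, road, the, old, each, lead, tree, hold, spoon, tree, painter, find
N = 44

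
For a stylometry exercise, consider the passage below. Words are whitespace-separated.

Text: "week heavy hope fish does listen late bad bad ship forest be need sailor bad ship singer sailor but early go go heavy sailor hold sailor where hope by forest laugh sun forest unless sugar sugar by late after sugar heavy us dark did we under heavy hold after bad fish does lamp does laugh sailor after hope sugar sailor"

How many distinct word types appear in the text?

31

Distinct types: {after, bad, be, but, by, dark, did, does, early, fish, forest, go, heavy, hold, hope, lamp, late, laugh, listen, need, sailor, ship, singer, sugar, sun, under, unless, us, we, week, where}
V = 31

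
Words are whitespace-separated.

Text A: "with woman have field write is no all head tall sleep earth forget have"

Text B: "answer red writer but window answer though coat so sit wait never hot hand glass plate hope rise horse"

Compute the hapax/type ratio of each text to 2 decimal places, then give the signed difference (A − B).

-0.02

A: hapax=12, V=13, ratio=0.92
B: hapax=17, V=18, ratio=0.94
Difference = 0.92 − 0.94 = -0.02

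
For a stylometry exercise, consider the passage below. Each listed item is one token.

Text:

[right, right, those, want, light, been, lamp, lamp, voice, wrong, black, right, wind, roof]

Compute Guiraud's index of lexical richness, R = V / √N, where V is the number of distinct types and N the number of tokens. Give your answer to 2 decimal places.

2.94

N = 14, V = 11.
√N = 3.741657
R = 11 / 3.741657 = 2.94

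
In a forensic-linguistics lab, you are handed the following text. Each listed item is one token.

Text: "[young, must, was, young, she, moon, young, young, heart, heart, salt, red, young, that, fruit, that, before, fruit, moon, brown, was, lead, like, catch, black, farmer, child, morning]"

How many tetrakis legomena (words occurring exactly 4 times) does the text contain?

Frequencies: young:5, was:2, moon:2, heart:2, that:2, fruit:2, must:1, she:1, salt:1, red:1, before:1, brown:1, lead:1, like:1, catch:1, black:1, farmer:1, child:1, morning:1
Words with frequency 4: (none)

0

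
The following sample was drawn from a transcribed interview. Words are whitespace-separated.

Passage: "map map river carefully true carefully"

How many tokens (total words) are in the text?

Tokens: map, map, river, carefully, true, carefully
N = 6

6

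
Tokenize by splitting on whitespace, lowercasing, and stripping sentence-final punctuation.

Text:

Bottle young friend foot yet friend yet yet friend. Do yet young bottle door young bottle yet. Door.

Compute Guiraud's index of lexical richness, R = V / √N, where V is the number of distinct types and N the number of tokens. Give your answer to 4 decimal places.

N = 18, V = 7.
√N = 4.242641
R = 7 / 4.242641 = 1.6499

1.6499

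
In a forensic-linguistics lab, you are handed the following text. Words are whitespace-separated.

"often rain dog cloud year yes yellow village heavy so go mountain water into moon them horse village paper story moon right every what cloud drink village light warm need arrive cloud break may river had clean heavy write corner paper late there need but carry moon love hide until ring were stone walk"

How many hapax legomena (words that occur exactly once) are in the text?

39

Frequencies: cloud:3, village:3, moon:3, heavy:2, paper:2, need:2, often:1, rain:1, dog:1, year:1, yes:1, yellow:1, so:1, go:1, mountain:1, water:1, into:1, them:1, horse:1, story:1, … (25 more, each freq 1)
Hapax (freq=1): arrive, break, but, carry, clean, corner, dog, drink, every, go, had, hide, horse, into, late, light, love, may, mountain, often, rain, right, ring, river, so, stone, story, them, there, until, walk, warm, water, were, what, write, year, yellow, yes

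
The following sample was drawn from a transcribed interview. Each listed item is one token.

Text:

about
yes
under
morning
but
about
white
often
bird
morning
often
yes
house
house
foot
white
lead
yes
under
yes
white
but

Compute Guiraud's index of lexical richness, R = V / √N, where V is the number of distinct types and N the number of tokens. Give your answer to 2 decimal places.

2.35

N = 22, V = 11.
√N = 4.690416
R = 11 / 4.690416 = 2.35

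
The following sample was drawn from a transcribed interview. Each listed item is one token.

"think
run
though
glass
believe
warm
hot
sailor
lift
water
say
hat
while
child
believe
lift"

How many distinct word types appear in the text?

Distinct types: {believe, child, glass, hat, hot, lift, run, sailor, say, think, though, warm, water, while}
V = 14

14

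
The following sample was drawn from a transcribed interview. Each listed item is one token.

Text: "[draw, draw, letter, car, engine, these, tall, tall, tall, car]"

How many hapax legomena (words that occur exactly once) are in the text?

3

Frequencies: tall:3, draw:2, car:2, letter:1, engine:1, these:1
Hapax (freq=1): engine, letter, these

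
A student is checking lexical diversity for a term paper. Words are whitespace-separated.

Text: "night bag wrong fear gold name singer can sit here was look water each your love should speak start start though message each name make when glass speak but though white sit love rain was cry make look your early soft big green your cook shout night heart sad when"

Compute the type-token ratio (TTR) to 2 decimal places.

N = 50 tokens, V = 36 types.
TTR = V / N = 36 / 50 = 0.72

0.72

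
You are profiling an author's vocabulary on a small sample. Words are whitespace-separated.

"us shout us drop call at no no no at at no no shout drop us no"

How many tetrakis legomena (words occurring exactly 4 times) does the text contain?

0

Frequencies: no:6, us:3, at:3, shout:2, drop:2, call:1
Words with frequency 4: (none)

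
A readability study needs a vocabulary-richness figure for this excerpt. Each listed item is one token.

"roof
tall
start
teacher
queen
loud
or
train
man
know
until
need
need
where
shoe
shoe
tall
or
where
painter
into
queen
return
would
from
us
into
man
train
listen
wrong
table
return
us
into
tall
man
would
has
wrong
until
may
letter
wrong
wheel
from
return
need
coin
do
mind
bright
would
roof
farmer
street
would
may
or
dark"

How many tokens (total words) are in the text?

60

Tokens: roof, tall, start, teacher, queen, loud, or, train, man, know, until, need, need, where, shoe, shoe, tall, or, where, painter, into, queen, return, would, from, us, into, man, train, listen, wrong, table, return, us, into, tall, man, would, has, wrong, until, may, letter, wrong, wheel, from, return, need, coin, do, mind, bright, would, roof, farmer, street, would, may, or, dark
N = 60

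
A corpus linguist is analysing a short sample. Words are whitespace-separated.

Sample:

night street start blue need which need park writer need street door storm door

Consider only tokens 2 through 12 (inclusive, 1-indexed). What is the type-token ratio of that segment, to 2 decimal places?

Segment tokens 2–12: street, start, blue, need, which, need, park, writer, need, street, door
Segment N = 11, segment V = 8.
TTR = 8 / 11 = 0.73

0.73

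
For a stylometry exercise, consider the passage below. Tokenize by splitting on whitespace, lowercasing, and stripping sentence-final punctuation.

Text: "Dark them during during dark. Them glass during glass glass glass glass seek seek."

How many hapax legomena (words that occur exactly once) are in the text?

Frequencies: glass:5, during:3, dark:2, them:2, seek:2
Hapax (freq=1): (none)

0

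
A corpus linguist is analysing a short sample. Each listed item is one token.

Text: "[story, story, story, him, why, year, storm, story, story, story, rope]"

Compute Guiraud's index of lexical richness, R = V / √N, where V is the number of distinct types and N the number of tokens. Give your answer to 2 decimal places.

N = 11, V = 6.
√N = 3.316625
R = 6 / 3.316625 = 1.81

1.81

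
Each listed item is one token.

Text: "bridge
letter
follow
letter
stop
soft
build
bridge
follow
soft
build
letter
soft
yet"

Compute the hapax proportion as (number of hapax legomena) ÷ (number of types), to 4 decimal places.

Frequencies: letter:3, soft:3, bridge:2, follow:2, build:2, stop:1, yet:1
Hapax count = 2; type count = 7.
Ratio = 2 / 7 = 0.2857

0.2857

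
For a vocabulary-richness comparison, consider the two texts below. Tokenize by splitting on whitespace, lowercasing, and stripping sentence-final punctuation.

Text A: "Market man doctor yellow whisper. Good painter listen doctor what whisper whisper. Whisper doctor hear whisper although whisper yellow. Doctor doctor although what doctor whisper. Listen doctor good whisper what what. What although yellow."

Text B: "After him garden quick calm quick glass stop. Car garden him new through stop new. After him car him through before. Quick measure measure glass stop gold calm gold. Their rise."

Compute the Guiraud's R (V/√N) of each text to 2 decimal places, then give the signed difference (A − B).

A: V=11, N=34, R=1.89
B: V=15, N=31, R=2.69
Difference = 1.89 − 2.69 = -0.80

-0.80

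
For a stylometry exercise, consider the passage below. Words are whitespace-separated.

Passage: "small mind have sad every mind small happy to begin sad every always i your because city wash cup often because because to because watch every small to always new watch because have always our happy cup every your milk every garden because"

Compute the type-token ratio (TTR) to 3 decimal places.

N = 43 tokens, V = 21 types.
TTR = V / N = 21 / 43 = 0.488

0.488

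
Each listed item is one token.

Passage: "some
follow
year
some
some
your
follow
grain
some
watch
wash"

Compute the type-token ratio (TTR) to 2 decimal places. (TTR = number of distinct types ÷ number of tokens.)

N = 11 tokens, V = 7 types.
TTR = V / N = 7 / 11 = 0.64

0.64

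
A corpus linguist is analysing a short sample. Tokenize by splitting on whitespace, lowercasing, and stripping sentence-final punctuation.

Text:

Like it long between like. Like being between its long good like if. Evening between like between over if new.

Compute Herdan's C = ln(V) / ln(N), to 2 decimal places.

N = 20, V = 11.
ln(V) = 2.397895, ln(N) = 2.995732
C = 2.397895 / 2.995732 = 0.80

0.80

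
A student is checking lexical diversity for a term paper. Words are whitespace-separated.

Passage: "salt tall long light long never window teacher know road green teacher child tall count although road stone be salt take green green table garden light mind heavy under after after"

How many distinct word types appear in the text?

22

Distinct types: {after, although, be, child, count, garden, green, heavy, know, light, long, mind, never, road, salt, stone, table, take, tall, teacher, under, window}
V = 22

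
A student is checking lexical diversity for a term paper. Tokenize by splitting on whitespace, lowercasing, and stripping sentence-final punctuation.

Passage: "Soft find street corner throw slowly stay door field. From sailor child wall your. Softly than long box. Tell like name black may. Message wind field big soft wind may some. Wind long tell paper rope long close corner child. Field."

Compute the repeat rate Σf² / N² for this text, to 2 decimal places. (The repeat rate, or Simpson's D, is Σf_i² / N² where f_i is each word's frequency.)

0.04

Frequencies: field:3, long:3, wind:3, soft:2, corner:2, child:2, tell:2, may:2, find:1, street:1, throw:1, slowly:1, stay:1, door:1, from:1, sailor:1, wall:1, your:1, softly:1, than:1, … (10 more, each freq 1)
Σf² = 69; N² = 1681
Repeat rate = 69 / 1681 = 0.04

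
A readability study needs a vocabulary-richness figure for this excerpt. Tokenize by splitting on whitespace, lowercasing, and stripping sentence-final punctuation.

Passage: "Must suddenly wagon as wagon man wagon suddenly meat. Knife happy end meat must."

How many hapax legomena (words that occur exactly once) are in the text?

Frequencies: wagon:3, must:2, suddenly:2, meat:2, as:1, man:1, knife:1, happy:1, end:1
Hapax (freq=1): as, end, happy, knife, man

5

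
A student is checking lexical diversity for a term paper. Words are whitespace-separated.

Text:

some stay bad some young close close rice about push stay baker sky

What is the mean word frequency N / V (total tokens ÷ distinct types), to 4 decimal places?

1.3000

N = 13 tokens, V = 10 types.
Mean frequency = N / V = 13 / 10 = 1.3000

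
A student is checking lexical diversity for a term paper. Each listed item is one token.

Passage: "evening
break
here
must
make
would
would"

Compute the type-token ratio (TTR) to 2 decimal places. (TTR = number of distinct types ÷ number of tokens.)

0.86

N = 7 tokens, V = 6 types.
TTR = V / N = 6 / 7 = 0.86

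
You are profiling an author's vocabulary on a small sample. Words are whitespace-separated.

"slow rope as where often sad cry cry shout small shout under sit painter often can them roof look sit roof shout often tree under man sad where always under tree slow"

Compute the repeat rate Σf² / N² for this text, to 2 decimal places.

0.06

Frequencies: often:3, shout:3, under:3, slow:2, where:2, sad:2, cry:2, sit:2, roof:2, tree:2, rope:1, as:1, small:1, painter:1, can:1, them:1, look:1, man:1, always:1
Σf² = 64; N² = 1024
Repeat rate = 64 / 1024 = 0.06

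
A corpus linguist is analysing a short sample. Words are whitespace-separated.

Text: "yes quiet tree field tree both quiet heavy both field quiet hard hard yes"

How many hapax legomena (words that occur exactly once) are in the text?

1

Frequencies: quiet:3, yes:2, tree:2, field:2, both:2, hard:2, heavy:1
Hapax (freq=1): heavy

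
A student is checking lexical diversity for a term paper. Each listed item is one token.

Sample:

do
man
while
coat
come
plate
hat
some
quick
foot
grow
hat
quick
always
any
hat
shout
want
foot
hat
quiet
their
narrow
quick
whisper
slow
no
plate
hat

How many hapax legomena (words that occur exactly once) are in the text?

17

Frequencies: hat:5, quick:3, plate:2, foot:2, do:1, man:1, while:1, coat:1, come:1, some:1, grow:1, always:1, any:1, shout:1, want:1, quiet:1, their:1, narrow:1, whisper:1, slow:1, … (1 more, each freq 1)
Hapax (freq=1): always, any, coat, come, do, grow, man, narrow, no, quiet, shout, slow, some, their, want, while, whisper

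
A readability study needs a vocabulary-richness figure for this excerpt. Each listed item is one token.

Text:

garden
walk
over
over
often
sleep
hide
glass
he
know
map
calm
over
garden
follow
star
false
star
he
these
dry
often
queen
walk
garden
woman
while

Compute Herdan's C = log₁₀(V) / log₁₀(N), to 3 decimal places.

0.893

N = 27, V = 19.
log₁₀(V) = 1.278754, log₁₀(N) = 1.431364
C = 1.278754 / 1.431364 = 0.893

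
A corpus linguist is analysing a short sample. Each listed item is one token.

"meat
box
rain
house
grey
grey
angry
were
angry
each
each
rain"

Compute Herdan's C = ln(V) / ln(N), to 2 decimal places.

N = 12, V = 8.
ln(V) = 2.079442, ln(N) = 2.484907
C = 2.079442 / 2.484907 = 0.84

0.84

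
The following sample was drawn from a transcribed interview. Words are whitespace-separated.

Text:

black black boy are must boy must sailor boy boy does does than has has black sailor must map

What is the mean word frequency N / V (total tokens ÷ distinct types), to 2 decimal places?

2.11

N = 19 tokens, V = 9 types.
Mean frequency = N / V = 19 / 9 = 2.11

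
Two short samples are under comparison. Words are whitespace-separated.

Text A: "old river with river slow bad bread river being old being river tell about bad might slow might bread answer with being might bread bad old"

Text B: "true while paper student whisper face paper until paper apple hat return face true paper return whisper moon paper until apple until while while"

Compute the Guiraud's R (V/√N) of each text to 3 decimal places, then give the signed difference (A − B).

A: V=11, N=26, R=2.157
B: V=11, N=24, R=2.245
Difference = 2.157 − 2.245 = -0.088

-0.088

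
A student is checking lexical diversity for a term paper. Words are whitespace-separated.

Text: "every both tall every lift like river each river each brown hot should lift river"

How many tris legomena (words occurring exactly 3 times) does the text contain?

1

Frequencies: river:3, every:2, lift:2, each:2, both:1, tall:1, like:1, brown:1, hot:1, should:1
Words with frequency 3: river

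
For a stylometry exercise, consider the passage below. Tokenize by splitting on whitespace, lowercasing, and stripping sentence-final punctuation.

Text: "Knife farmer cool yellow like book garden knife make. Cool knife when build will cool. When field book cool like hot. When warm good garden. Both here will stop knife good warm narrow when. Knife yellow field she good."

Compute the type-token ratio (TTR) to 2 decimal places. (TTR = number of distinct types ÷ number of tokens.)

N = 39 tokens, V = 20 types.
TTR = V / N = 20 / 39 = 0.51

0.51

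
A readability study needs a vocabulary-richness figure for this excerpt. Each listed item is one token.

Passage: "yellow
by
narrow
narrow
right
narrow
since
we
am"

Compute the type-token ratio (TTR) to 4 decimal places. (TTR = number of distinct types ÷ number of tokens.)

N = 9 tokens, V = 7 types.
TTR = V / N = 7 / 9 = 0.7778

0.7778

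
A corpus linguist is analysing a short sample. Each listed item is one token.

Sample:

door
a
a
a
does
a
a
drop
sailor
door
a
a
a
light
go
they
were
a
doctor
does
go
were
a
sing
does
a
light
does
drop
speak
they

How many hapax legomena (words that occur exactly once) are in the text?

Frequencies: a:11, does:4, door:2, drop:2, light:2, go:2, they:2, were:2, sailor:1, doctor:1, sing:1, speak:1
Hapax (freq=1): doctor, sailor, sing, speak

4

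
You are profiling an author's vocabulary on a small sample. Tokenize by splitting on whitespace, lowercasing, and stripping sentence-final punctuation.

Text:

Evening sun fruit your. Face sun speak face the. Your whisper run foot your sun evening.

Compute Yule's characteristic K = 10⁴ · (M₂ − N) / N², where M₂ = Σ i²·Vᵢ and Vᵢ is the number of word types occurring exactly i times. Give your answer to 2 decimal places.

Frequencies: sun:3, your:3, evening:2, face:2, fruit:1, speak:1, the:1, whisper:1, run:1, foot:1
N = 16. Frequency spectrum: V_1=6, V_2=2, V_3=2
M₂ = 1²·6 + 2²·2 + 3²·2 = 32
K = 10000 × (32 − 16) / 16² = 625.00

625.00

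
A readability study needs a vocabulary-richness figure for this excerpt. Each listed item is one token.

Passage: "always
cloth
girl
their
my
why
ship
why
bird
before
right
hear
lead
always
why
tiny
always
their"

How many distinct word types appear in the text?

Distinct types: {always, before, bird, cloth, girl, hear, lead, my, right, ship, their, tiny, why}
V = 13

13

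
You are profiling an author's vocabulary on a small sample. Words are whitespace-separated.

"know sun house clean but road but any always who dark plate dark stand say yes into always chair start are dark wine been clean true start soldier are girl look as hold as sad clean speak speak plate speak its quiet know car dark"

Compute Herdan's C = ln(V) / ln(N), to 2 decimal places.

0.90

N = 45, V = 31.
ln(V) = 3.433987, ln(N) = 3.806662
C = 3.433987 / 3.806662 = 0.90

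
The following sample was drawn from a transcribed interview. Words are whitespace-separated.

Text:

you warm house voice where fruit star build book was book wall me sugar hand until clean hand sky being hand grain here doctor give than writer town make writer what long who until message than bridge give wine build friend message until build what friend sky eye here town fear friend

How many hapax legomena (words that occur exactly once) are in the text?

Frequencies: build:3, hand:3, until:3, friend:3, book:2, sky:2, here:2, give:2, than:2, writer:2, town:2, what:2, message:2, you:1, warm:1, house:1, voice:1, where:1, fruit:1, star:1, … (15 more, each freq 1)
Hapax (freq=1): being, bridge, clean, doctor, eye, fear, fruit, grain, house, long, make, me, star, sugar, voice, wall, warm, was, where, who, wine, you

22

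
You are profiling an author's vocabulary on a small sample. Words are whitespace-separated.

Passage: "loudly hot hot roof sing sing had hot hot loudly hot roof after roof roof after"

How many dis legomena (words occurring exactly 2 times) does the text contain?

Frequencies: hot:5, roof:4, loudly:2, sing:2, after:2, had:1
Words with frequency 2: after, loudly, sing

3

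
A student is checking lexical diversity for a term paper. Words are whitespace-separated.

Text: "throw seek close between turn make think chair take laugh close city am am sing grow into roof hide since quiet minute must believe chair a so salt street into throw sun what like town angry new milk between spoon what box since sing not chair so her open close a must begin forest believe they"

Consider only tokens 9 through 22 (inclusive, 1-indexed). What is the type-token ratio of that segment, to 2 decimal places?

Segment tokens 9–22: take, laugh, close, city, am, am, sing, grow, into, roof, hide, since, quiet, minute
Segment N = 14, segment V = 13.
TTR = 13 / 14 = 0.93

0.93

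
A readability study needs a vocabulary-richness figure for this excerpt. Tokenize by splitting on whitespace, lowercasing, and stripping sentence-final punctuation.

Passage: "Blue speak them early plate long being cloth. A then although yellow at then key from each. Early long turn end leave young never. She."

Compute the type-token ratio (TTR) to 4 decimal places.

N = 25 tokens, V = 22 types.
TTR = V / N = 22 / 25 = 0.8800

0.8800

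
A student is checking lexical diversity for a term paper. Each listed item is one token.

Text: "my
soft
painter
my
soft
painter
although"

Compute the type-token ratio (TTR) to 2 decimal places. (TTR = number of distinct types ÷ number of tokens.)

N = 7 tokens, V = 4 types.
TTR = V / N = 4 / 7 = 0.57

0.57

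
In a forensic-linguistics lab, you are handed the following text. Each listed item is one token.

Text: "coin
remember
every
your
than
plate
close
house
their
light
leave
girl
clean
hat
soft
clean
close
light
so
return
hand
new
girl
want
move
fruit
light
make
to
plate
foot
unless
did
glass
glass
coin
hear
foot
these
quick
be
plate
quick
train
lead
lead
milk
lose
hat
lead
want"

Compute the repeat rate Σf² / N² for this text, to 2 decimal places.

Frequencies: plate:3, light:3, lead:3, coin:2, close:2, girl:2, clean:2, hat:2, want:2, foot:2, glass:2, quick:2, remember:1, every:1, your:1, than:1, house:1, their:1, leave:1, soft:1, … (16 more, each freq 1)
Σf² = 87; N² = 2601
Repeat rate = 87 / 2601 = 0.03

0.03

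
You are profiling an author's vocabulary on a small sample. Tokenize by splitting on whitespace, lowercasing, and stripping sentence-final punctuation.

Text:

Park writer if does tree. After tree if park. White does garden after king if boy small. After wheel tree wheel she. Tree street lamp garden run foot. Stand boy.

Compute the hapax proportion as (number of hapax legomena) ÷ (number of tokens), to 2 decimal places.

0.33

Frequencies: tree:4, if:3, after:3, park:2, does:2, garden:2, boy:2, wheel:2, writer:1, white:1, king:1, small:1, she:1, street:1, lamp:1, run:1, foot:1, stand:1
Hapax count = 10; token count = 30.
Ratio = 10 / 30 = 0.33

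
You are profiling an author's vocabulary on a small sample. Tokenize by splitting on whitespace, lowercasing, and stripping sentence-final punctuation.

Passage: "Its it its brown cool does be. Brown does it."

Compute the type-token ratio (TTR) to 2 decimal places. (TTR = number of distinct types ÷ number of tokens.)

N = 10 tokens, V = 6 types.
TTR = V / N = 6 / 10 = 0.60

0.60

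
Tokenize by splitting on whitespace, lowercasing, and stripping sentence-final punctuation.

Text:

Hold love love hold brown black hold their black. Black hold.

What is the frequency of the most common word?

Frequencies: hold:4, black:3, love:2, brown:1, their:1
Most common: 'hold' with frequency 4.

4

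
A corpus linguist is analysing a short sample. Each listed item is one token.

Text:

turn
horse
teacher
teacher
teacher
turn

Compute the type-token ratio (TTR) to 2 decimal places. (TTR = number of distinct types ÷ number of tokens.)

0.50

N = 6 tokens, V = 3 types.
TTR = V / N = 3 / 6 = 0.50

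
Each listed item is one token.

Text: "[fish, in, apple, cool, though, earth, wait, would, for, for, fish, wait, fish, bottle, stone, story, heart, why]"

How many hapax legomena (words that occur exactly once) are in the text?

11

Frequencies: fish:3, wait:2, for:2, in:1, apple:1, cool:1, though:1, earth:1, would:1, bottle:1, stone:1, story:1, heart:1, why:1
Hapax (freq=1): apple, bottle, cool, earth, heart, in, stone, story, though, why, would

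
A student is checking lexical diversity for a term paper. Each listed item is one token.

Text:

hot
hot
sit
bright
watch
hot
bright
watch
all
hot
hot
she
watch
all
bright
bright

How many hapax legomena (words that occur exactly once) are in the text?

2

Frequencies: hot:5, bright:4, watch:3, all:2, sit:1, she:1
Hapax (freq=1): she, sit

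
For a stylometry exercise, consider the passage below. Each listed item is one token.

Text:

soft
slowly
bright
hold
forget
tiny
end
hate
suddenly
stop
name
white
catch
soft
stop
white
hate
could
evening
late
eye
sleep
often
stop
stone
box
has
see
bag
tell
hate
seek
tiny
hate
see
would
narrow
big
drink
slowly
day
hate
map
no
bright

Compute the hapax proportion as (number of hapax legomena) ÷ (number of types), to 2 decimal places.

Frequencies: hate:5, stop:3, soft:2, slowly:2, bright:2, tiny:2, white:2, see:2, hold:1, forget:1, end:1, suddenly:1, name:1, catch:1, could:1, evening:1, late:1, eye:1, sleep:1, often:1, … (13 more, each freq 1)
Hapax count = 25; type count = 33.
Ratio = 25 / 33 = 0.76

0.76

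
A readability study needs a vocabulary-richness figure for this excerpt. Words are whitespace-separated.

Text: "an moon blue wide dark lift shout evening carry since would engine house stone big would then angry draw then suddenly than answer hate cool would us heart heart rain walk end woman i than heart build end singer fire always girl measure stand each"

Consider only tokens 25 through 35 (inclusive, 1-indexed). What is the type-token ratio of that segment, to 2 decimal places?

Segment tokens 25–35: cool, would, us, heart, heart, rain, walk, end, woman, i, than
Segment N = 11, segment V = 10.
TTR = 10 / 11 = 0.91

0.91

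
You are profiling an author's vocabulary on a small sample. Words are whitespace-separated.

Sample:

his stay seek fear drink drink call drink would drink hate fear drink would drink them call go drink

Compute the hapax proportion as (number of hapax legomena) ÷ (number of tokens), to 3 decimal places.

Frequencies: drink:7, fear:2, call:2, would:2, his:1, stay:1, seek:1, hate:1, them:1, go:1
Hapax count = 6; token count = 19.
Ratio = 6 / 19 = 0.316

0.316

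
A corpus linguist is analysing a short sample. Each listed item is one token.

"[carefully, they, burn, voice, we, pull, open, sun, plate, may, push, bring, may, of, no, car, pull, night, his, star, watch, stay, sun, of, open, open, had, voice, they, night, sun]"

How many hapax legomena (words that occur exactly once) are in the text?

Frequencies: open:3, sun:3, they:2, voice:2, pull:2, may:2, of:2, night:2, carefully:1, burn:1, we:1, plate:1, push:1, bring:1, no:1, car:1, his:1, star:1, watch:1, stay:1, … (1 more, each freq 1)
Hapax (freq=1): bring, burn, car, carefully, had, his, no, plate, push, star, stay, watch, we

13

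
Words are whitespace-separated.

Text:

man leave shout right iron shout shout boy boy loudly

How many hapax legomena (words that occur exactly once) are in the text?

Frequencies: shout:3, boy:2, man:1, leave:1, right:1, iron:1, loudly:1
Hapax (freq=1): iron, leave, loudly, man, right

5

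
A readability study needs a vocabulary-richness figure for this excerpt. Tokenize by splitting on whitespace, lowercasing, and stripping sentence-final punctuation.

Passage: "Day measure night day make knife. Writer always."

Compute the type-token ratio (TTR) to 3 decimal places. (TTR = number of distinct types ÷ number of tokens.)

0.875

N = 8 tokens, V = 7 types.
TTR = V / N = 7 / 8 = 0.875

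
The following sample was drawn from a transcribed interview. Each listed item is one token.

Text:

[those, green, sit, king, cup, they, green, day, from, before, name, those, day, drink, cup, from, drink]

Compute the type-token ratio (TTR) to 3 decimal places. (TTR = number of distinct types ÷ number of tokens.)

N = 17 tokens, V = 11 types.
TTR = V / N = 11 / 17 = 0.647

0.647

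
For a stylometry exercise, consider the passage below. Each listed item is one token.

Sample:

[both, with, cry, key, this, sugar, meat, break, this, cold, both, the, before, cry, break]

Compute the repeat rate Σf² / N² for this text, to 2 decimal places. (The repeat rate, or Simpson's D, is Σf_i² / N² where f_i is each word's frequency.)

0.10

Frequencies: both:2, cry:2, this:2, break:2, with:1, key:1, sugar:1, meat:1, cold:1, the:1, before:1
Σf² = 23; N² = 225
Repeat rate = 23 / 225 = 0.10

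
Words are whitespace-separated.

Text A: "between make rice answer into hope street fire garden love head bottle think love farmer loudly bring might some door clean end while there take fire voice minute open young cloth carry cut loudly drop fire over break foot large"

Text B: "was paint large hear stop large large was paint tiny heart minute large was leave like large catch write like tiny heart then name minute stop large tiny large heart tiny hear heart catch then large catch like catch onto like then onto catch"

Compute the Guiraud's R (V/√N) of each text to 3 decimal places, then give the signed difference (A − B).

A: V=36, N=40, R=5.692
B: V=15, N=44, R=2.261
Difference = 5.692 − 2.261 = 3.431

3.431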